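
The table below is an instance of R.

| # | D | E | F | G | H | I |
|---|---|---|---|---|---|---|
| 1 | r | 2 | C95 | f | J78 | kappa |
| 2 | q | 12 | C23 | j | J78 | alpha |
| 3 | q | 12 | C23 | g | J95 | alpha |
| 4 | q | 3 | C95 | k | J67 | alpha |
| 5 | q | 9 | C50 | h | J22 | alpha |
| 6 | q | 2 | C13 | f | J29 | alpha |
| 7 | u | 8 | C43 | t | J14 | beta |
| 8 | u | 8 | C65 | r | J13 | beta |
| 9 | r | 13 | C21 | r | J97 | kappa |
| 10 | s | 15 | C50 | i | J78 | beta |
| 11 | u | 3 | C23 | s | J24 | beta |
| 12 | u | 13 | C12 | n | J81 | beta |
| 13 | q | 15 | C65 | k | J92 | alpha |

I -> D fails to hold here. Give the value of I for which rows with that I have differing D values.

I=kappa: rows 1, 9 → D = r, r ✓
I=alpha: rows 2, 3, 4, 5, 6, 13 → D = q, q, q, q, q, q ✓
I=beta: rows 7, 8, 10, 11, 12 → D takes values {u, s} — violation
The only I value with inconsistent D is I=beta.

beta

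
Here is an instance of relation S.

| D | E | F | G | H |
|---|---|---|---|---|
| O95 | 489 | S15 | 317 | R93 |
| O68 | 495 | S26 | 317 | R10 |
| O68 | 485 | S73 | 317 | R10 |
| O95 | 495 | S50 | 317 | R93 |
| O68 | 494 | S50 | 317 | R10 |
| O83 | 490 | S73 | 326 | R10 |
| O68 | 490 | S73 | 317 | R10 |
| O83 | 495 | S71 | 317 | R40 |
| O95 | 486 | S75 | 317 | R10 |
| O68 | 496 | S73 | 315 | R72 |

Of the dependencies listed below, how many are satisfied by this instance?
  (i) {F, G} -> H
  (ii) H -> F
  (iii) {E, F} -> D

0

(i) {F, G} -> H: (F=S50, G=317): 2 rows → H takes values {R93, R10} — violation — fails.
(ii) H -> F: H=R93: 2 rows → F takes values {S15, S50} — violation; H=R10: 6 rows → F takes values {S26, S73, S50, S75} — violation — fails.
(iii) {E, F} -> D: (E=490, F=S73): 2 rows → D takes values {O83, O68} — violation — fails.
None of the 3 dependencies hold.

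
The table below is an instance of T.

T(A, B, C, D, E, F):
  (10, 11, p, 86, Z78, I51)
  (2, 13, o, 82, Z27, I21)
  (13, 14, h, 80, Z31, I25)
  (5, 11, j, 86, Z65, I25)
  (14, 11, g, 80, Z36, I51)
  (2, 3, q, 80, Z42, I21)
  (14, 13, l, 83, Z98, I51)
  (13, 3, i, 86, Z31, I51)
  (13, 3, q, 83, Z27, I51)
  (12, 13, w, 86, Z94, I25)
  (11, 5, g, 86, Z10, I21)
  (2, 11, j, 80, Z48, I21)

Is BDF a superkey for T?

All 12 rows have distinct BDF values, so BDF → (all attributes) holds and BDF is a superkey.

Yes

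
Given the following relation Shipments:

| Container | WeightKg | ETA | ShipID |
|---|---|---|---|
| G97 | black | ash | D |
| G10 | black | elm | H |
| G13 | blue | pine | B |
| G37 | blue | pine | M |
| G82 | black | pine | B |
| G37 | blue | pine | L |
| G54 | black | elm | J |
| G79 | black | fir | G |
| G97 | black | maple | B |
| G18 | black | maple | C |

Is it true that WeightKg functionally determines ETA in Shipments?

No

WeightKg=black: 7 rows → ETA takes values {ash, elm, pine, fir, maple} — violation
WeightKg=blue: 3 rows → ETA = pine, pine, pine ✓
Two rows agree on WeightKg but differ on ETA, so WeightKg -> ETA does not hold.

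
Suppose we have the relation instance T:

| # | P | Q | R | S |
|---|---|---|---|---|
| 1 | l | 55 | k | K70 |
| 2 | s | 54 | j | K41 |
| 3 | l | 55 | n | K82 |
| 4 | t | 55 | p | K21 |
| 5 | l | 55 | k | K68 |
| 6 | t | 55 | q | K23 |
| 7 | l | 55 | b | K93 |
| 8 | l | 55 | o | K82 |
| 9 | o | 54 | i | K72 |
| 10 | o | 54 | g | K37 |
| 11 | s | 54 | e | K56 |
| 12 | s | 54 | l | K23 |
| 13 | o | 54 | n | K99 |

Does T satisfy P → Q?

P=l: rows 1, 3, 5, 7, 8 → Q = 55, 55, 55, 55, 55 ✓
P=s: rows 2, 11, 12 → Q = 54, 54, 54 ✓
P=t: rows 4, 6 → Q = 55, 55 ✓
P=o: rows 9, 10, 13 → Q = 54, 54, 54 ✓
Every P value is associated with a single Q value, so P → Q holds.

Yes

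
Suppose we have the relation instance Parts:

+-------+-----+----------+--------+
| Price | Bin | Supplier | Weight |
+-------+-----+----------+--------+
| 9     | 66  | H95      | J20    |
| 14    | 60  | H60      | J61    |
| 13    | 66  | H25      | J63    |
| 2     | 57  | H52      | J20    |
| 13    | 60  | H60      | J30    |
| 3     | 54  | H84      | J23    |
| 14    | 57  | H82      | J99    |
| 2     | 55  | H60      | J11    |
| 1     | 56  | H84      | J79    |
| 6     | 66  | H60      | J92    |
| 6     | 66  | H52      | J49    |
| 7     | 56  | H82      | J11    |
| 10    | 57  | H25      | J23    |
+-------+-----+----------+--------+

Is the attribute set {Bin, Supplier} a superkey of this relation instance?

Two distinct rows share (Bin=60, Supplier=H60), so {Bin, Supplier} does not determine every attribute — not a superkey.

No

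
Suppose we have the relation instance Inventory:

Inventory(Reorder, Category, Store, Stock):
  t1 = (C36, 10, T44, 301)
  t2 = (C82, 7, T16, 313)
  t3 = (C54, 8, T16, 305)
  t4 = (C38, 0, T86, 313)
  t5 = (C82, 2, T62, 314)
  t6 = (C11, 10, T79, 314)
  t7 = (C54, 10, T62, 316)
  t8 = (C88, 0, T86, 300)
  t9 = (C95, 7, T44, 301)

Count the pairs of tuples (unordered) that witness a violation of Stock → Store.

2

Stock=301: all 2 rows agree on Store — 0 pairs.
Stock=313: violating pairs (2,4) — 1 pair.
Stock=314: violating pairs (5,6) — 1 pair.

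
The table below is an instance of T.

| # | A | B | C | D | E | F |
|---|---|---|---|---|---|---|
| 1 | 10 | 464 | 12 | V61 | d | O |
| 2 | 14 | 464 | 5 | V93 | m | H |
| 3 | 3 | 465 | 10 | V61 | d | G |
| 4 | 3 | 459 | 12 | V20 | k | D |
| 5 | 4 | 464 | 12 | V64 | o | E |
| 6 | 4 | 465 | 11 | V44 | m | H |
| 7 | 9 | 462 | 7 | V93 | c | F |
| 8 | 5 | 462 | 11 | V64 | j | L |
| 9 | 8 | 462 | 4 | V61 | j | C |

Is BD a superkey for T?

All 9 rows have distinct BD values, so BD → (all attributes) holds and BD is a superkey.

Yes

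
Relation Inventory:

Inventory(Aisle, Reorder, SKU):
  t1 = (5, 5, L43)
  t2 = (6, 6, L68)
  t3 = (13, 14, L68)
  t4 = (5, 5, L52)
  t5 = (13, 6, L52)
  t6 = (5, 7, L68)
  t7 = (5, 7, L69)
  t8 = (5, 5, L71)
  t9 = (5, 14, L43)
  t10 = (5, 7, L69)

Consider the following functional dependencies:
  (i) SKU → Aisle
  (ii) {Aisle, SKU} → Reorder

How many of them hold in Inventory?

0

(i) SKU → Aisle: SKU=L68: rows 2, 3, 6 → Aisle takes values {6, 13, 5} — violation; SKU=L52: rows 4, 5 → Aisle takes values {5, 13} — violation — fails.
(ii) {Aisle, SKU} → Reorder: (Aisle=5, SKU=L43): rows 1, 9 → Reorder takes values {5, 14} — violation — fails.
None of the 2 dependencies hold.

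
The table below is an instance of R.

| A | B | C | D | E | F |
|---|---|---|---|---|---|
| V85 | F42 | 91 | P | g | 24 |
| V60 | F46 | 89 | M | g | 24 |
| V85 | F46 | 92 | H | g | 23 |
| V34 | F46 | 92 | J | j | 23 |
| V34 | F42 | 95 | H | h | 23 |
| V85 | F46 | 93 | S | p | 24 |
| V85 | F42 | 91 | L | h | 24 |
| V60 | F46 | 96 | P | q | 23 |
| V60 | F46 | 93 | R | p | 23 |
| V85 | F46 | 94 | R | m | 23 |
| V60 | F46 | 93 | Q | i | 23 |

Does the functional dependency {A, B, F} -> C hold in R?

(A=V85, B=F42, F=24): 2 rows → C = 91, 91 ✓
(A=V60, B=F46, F=24): 1 row → C = 89 ✓
(A=V85, B=F46, F=23): 2 rows → C takes values {92, 94} — violation
(A=V34, B=F46, F=23): 1 row → C = 92 ✓
(A=V34, B=F42, F=23): 1 row → C = 95 ✓
(A=V85, B=F46, F=24): 1 row → C = 93 ✓
(A=V60, B=F46, F=23): 3 rows → C takes values {96, 93} — violation
Two rows agree on {A, B, F} but differ on C, so {A, B, F} -> C does not hold.

No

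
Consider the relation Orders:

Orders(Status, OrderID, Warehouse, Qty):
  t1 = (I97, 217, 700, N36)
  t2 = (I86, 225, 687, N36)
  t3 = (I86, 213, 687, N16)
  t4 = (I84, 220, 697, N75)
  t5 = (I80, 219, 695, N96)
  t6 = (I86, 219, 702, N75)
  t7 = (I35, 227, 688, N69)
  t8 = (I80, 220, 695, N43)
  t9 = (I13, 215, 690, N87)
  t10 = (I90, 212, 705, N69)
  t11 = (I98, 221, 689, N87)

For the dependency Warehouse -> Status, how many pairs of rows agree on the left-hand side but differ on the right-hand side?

Warehouse=687: all 2 rows agree on Status — 0 pairs.
Warehouse=695: all 2 rows agree on Status — 0 pairs.

0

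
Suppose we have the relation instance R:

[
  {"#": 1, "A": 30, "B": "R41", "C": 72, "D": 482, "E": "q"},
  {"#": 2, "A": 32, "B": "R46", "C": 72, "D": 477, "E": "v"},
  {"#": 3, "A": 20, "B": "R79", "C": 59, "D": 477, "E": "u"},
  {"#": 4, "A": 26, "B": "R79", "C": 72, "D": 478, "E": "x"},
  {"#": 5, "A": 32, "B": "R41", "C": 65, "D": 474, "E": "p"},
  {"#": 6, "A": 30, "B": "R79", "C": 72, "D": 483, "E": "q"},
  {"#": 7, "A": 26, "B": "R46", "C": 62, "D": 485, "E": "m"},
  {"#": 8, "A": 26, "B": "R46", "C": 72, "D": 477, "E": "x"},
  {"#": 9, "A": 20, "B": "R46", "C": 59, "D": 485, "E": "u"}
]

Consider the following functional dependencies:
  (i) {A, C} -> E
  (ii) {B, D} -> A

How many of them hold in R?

(i) {A, C} -> E: every LHS value maps to a single RHS value — holds.
(ii) {B, D} -> A: (B=R46, D=477): rows 2, 8 → A takes values {32, 26} — violation; (B=R46, D=485): rows 7, 9 → A takes values {26, 20} — violation — fails.
1 of the 2 dependencies holds.

1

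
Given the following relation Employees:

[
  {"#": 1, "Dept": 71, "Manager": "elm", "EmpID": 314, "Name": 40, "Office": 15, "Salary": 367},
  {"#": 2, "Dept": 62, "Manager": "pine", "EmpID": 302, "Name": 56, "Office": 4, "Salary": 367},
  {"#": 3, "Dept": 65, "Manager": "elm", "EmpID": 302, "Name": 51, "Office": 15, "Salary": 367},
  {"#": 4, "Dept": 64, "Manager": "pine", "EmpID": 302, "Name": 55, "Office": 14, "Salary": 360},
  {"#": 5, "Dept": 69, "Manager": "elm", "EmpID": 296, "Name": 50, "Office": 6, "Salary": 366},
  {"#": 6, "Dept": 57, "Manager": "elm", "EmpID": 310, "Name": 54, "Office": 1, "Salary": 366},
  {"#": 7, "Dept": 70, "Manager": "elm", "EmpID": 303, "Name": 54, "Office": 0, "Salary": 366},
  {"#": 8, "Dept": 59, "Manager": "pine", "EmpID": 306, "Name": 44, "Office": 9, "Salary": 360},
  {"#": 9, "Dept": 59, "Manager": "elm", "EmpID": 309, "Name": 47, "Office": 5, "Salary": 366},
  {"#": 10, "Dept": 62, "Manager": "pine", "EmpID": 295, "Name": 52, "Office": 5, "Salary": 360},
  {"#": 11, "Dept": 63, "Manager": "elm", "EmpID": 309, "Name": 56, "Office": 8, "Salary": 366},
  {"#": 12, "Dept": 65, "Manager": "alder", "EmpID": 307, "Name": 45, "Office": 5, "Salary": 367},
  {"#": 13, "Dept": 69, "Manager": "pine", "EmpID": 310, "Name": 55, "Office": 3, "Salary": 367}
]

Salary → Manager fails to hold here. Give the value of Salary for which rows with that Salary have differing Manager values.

367

Salary=367: rows 1, 2, 3, 12, 13 → Manager takes values {elm, pine, alder} — violation
Salary=360: rows 4, 8, 10 → Manager = pine, pine, pine ✓
Salary=366: rows 5, 6, 7, 9, 11 → Manager = elm, elm, elm, elm, elm ✓
The only Salary value with inconsistent Manager is Salary=367.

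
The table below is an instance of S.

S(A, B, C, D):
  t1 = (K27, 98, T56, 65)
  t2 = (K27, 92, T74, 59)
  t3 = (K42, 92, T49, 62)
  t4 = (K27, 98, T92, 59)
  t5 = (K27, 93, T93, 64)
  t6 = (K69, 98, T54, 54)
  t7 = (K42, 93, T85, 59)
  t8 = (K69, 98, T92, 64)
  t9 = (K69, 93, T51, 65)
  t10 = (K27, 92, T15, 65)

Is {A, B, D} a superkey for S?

All 10 rows have distinct {A, B, D} values, so {A, B, D} → (all attributes) holds and {A, B, D} is a superkey.

Yes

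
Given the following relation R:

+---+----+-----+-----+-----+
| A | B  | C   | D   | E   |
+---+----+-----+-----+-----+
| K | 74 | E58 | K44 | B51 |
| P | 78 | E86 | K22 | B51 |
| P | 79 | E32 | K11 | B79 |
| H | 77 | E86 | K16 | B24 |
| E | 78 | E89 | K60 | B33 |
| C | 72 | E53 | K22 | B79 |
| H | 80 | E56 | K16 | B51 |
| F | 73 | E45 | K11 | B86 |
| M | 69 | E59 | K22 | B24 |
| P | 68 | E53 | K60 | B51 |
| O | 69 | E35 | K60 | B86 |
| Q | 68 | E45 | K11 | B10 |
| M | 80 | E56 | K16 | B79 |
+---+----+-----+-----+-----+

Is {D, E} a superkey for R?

All 13 rows have distinct {D, E} values, so {D, E} → (all attributes) holds and {D, E} is a superkey.

Yes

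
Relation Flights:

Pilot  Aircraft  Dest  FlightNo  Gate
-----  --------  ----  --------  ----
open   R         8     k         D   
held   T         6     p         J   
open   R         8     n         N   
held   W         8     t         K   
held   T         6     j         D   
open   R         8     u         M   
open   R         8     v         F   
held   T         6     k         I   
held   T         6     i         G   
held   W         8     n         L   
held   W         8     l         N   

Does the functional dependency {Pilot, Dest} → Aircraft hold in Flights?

(Pilot=open, Dest=8): 4 rows → Aircraft = R, R, R, R ✓
(Pilot=held, Dest=6): 4 rows → Aircraft = T, T, T, T ✓
(Pilot=held, Dest=8): 3 rows → Aircraft = W, W, W ✓
Every {Pilot, Dest} value is associated with a single Aircraft value, so {Pilot, Dest} → Aircraft holds.

Yes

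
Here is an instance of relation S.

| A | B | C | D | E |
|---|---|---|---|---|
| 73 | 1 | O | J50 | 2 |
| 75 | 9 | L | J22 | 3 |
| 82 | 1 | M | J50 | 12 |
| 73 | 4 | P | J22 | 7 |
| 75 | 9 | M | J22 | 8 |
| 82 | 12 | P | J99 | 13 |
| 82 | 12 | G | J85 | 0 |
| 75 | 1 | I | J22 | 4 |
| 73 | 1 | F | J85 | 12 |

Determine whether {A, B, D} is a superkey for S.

Two distinct rows share (A=75, B=9, D=J22), so {A, B, D} does not determine every attribute — not a superkey.

No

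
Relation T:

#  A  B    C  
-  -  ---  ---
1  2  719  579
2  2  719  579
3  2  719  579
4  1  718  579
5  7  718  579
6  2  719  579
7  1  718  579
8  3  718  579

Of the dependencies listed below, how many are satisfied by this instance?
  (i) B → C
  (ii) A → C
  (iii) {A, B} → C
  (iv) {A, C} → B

4

(i) B → C: every LHS value maps to a single RHS value — holds.
(ii) A → C: every LHS value maps to a single RHS value — holds.
(iii) {A, B} → C: every LHS value maps to a single RHS value — holds.
(iv) {A, C} → B: every LHS value maps to a single RHS value — holds.
4 of the 4 dependencies hold.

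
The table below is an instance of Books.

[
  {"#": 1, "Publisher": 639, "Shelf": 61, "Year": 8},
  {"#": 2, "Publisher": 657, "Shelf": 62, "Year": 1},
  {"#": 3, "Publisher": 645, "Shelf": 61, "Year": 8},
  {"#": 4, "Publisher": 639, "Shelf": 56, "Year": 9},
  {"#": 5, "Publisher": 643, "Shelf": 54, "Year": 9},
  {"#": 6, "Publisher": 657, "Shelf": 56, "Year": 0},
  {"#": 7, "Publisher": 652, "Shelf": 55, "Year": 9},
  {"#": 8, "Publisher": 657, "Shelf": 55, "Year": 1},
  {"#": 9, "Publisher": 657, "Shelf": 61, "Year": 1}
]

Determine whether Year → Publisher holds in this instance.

No

Year=8: rows 1, 3 → Publisher takes values {639, 645} — violation
Year=1: rows 2, 8, 9 → Publisher = 657, 657, 657 ✓
Year=9: rows 4, 5, 7 → Publisher takes values {639, 643, 652} — violation
Year=0: row 6 → Publisher = 657 ✓
Two rows agree on Year but differ on Publisher, so Year → Publisher does not hold.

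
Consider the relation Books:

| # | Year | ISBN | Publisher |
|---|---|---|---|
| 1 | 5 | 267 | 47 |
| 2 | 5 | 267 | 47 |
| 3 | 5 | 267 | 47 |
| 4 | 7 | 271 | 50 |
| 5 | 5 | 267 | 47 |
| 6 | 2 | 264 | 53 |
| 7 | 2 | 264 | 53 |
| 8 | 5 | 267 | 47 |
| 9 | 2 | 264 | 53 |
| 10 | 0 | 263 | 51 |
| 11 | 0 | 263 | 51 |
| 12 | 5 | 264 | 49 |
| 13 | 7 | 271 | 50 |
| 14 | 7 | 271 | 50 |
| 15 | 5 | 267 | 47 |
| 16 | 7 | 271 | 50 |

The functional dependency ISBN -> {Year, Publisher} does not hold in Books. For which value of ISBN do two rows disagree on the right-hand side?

264

ISBN=267: rows 1, 2, 3, 5, 8, 15 → {Year,Publisher} = (5, 47), (5, 47), (5, 47), (5, 47), (5, 47), (5, 47) ✓
ISBN=271: rows 4, 13, 14, 16 → {Year,Publisher} = (7, 50), (7, 50), (7, 50), (7, 50) ✓
ISBN=264: rows 6, 7, 9, 12 → {Year,Publisher} takes values {(2, 53), (5, 49)} — violation
ISBN=263: rows 10, 11 → {Year,Publisher} = (0, 51), (0, 51) ✓
The only ISBN value with inconsistent RHS is ISBN=264.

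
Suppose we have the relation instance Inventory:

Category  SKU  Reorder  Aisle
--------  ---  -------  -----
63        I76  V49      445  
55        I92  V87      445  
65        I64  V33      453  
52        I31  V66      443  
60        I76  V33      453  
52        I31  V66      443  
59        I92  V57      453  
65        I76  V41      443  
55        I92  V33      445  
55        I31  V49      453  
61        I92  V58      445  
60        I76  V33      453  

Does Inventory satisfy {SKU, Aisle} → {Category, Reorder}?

No

(SKU=I76, Aisle=445): 1 row → {Category,Reorder} = (63, V49) ✓
(SKU=I92, Aisle=445): 3 rows → {Category,Reorder} takes values {(55, V87), (55, V33), (61, V58)} — violation
(SKU=I64, Aisle=453): 1 row → {Category,Reorder} = (65, V33) ✓
(SKU=I31, Aisle=443): 2 rows → {Category,Reorder} = (52, V66), (52, V66) ✓
(SKU=I76, Aisle=453): 2 rows → {Category,Reorder} = (60, V33), (60, V33) ✓
(SKU=I92, Aisle=453): 1 row → {Category,Reorder} = (59, V57) ✓
(SKU=I76, Aisle=443): 1 row → {Category,Reorder} = (65, V41) ✓
(SKU=I31, Aisle=453): 1 row → {Category,Reorder} = (55, V49) ✓
Two rows agree on {SKU, Aisle} but differ on {Category, Reorder}, so {SKU, Aisle} → {Category, Reorder} does not hold.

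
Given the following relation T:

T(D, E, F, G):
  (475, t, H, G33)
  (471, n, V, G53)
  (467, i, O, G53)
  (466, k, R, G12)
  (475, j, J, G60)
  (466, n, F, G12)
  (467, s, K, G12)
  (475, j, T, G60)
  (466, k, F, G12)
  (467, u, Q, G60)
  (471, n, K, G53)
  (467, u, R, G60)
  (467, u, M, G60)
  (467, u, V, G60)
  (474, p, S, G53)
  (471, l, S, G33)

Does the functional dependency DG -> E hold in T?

(D=475, G=G33): 1 row → E = t ✓
(D=471, G=G53): 2 rows → E = n, n ✓
(D=467, G=G53): 1 row → E = i ✓
(D=466, G=G12): 3 rows → E takes values {k, n} — violation
(D=475, G=G60): 2 rows → E = j, j ✓
(D=467, G=G12): 1 row → E = s ✓
(D=467, G=G60): 4 rows → E = u, u, u, u ✓
(D=474, G=G53): 1 row → E = p ✓
(D=471, G=G33): 1 row → E = l ✓
Two rows agree on DG but differ on E, so DG -> E does not hold.

No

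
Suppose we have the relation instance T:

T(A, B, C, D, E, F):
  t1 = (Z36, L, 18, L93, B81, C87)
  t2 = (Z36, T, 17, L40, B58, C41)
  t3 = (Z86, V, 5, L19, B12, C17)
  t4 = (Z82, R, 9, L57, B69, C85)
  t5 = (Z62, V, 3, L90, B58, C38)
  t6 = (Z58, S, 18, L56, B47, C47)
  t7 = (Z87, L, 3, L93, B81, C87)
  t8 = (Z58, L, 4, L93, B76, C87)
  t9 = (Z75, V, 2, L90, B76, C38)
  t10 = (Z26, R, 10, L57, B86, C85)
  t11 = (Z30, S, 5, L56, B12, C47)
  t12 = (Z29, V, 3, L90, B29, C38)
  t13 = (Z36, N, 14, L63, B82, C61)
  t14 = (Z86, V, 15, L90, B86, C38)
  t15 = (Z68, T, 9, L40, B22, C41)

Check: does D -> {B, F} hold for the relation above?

Yes

D=L93: rows 1, 7, 8 → {B,F} = (L, C87), (L, C87), (L, C87) ✓
D=L40: rows 2, 15 → {B,F} = (T, C41), (T, C41) ✓
D=L19: row 3 → {B,F} = (V, C17) ✓
D=L57: rows 4, 10 → {B,F} = (R, C85), (R, C85) ✓
D=L90: rows 5, 9, 12, 14 → {B,F} = (V, C38), (V, C38), (V, C38), (V, C38) ✓
D=L56: rows 6, 11 → {B,F} = (S, C47), (S, C47) ✓
D=L63: row 13 → {B,F} = (N, C61) ✓
Every D value is associated with a single {B, F} value, so D -> {B, F} holds.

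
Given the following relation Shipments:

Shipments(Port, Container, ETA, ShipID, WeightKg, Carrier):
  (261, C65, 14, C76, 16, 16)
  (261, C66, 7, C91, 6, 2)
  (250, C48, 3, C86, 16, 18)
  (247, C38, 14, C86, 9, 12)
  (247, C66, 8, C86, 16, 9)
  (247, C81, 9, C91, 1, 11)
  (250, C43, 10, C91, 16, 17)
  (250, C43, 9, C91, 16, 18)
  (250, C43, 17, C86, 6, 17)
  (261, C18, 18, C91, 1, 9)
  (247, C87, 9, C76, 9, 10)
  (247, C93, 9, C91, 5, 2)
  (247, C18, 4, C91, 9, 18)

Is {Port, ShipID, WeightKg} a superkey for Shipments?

Two distinct rows share (Port=250, ShipID=C91, WeightKg=16), so {Port, ShipID, WeightKg} does not determine every attribute — not a superkey.

No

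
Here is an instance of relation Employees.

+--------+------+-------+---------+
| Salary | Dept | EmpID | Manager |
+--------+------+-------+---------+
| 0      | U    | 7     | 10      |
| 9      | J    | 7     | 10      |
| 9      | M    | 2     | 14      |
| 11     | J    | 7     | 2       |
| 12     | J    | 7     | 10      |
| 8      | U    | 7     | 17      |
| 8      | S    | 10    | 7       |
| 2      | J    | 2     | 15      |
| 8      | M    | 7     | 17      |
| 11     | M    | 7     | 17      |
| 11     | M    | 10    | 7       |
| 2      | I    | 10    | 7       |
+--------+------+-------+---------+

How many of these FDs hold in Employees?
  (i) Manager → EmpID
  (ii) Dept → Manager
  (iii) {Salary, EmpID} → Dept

1

(i) Manager → EmpID: every LHS value maps to a single RHS value — holds.
(ii) Dept → Manager: Dept=U: 2 rows → Manager takes values {10, 17} — violation; Dept=J: 4 rows → Manager takes values {10, 2, 15} — violation; Dept=M: 4 rows → Manager takes values {14, 17, 7} — violation — fails.
(iii) {Salary, EmpID} → Dept: (Salary=11, EmpID=7): 2 rows → Dept takes values {J, M} — violation; (Salary=8, EmpID=7): 2 rows → Dept takes values {U, M} — violation — fails.
1 of the 3 dependencies holds.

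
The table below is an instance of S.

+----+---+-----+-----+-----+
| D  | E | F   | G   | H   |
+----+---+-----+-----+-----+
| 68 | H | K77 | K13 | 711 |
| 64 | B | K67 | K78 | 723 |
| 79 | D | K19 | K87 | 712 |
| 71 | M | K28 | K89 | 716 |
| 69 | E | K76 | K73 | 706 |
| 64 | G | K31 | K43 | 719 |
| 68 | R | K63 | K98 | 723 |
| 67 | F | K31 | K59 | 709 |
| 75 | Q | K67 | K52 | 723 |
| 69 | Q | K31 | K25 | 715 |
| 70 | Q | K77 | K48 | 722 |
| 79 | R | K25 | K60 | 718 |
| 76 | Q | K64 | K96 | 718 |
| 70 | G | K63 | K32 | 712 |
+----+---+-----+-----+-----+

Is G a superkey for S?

Yes

All 14 rows have distinct G values, so G → (all attributes) holds and G is a superkey.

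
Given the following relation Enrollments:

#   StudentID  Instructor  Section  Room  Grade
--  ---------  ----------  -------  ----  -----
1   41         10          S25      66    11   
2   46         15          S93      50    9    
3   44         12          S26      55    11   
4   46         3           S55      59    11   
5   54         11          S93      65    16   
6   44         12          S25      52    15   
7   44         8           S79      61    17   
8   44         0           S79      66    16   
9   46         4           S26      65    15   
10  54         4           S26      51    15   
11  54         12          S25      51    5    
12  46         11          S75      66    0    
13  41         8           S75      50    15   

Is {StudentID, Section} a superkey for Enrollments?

No

Rows 7 and 8 have the same {StudentID, Section} value (StudentID=44, Section=S79) but are distinct tuples, so {StudentID, Section} does not determine every attribute — not a superkey.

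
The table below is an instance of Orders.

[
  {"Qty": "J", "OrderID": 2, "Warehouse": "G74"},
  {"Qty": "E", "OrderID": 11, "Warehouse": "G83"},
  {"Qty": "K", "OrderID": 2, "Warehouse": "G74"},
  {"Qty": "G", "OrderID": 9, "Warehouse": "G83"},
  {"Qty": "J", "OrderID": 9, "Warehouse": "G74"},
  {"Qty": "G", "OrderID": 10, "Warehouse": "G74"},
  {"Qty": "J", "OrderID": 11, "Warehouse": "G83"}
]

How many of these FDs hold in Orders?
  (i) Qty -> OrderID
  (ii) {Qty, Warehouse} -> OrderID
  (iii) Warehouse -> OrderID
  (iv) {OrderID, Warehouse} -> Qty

(i) Qty -> OrderID: Qty=J: 3 rows → OrderID takes values {2, 9, 11} — violation; Qty=G: 2 rows → OrderID takes values {9, 10} — violation — fails.
(ii) {Qty, Warehouse} -> OrderID: (Qty=J, Warehouse=G74): 2 rows → OrderID takes values {2, 9} — violation — fails.
(iii) Warehouse -> OrderID: Warehouse=G74: 4 rows → OrderID takes values {2, 9, 10} — violation; Warehouse=G83: 3 rows → OrderID takes values {11, 9} — violation — fails.
(iv) {OrderID, Warehouse} -> Qty: (OrderID=2, Warehouse=G74): 2 rows → Qty takes values {J, K} — violation; (OrderID=11, Warehouse=G83): 2 rows → Qty takes values {E, J} — violation — fails.
None of the 4 dependencies hold.

0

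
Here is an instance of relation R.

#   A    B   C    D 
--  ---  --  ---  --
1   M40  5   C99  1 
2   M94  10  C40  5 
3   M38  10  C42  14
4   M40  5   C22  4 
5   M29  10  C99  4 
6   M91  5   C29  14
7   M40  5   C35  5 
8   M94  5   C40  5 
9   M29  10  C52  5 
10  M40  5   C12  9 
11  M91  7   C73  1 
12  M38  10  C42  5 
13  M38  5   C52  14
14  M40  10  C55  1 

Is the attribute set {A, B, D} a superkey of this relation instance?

All 14 rows have distinct {A, B, D} values, so {A, B, D} → (all attributes) holds and {A, B, D} is a superkey.

Yes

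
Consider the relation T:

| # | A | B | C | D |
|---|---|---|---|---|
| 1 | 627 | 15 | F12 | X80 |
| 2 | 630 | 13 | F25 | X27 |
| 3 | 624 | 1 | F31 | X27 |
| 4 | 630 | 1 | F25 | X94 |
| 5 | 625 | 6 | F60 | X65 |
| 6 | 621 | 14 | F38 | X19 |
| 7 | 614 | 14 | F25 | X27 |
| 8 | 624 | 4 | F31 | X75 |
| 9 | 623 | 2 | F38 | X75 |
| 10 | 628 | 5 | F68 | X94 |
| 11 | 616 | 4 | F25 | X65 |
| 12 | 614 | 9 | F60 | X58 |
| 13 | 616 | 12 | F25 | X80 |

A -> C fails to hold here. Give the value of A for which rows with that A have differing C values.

614

A=627: row 1 → C = F12 ✓
A=630: rows 2, 4 → C = F25, F25 ✓
A=624: rows 3, 8 → C = F31, F31 ✓
A=625: row 5 → C = F60 ✓
A=621: row 6 → C = F38 ✓
A=614: rows 7, 12 → C takes values {F25, F60} — violation
A=623: row 9 → C = F38 ✓
A=628: row 10 → C = F68 ✓
A=616: rows 11, 13 → C = F25, F25 ✓
The only A value with inconsistent C is A=614.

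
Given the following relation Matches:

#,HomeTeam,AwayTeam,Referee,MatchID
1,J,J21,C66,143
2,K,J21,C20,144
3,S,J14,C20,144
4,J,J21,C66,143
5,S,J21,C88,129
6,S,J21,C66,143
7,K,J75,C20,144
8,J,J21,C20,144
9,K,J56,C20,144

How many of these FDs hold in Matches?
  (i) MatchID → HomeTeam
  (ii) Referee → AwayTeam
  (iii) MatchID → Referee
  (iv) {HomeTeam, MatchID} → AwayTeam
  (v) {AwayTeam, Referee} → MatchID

(i) MatchID → HomeTeam: MatchID=143: rows 1, 4, 6 → HomeTeam takes values {J, S} — violation; MatchID=144: rows 2, 3, 7, 8, 9 → HomeTeam takes values {K, S, J} — violation — fails.
(ii) Referee → AwayTeam: Referee=C20: rows 2, 3, 7, 8, 9 → AwayTeam takes values {J21, J14, J75, J56} — violation — fails.
(iii) MatchID → Referee: every LHS value maps to a single RHS value — holds.
(iv) {HomeTeam, MatchID} → AwayTeam: (HomeTeam=K, MatchID=144): rows 2, 7, 9 → AwayTeam takes values {J21, J75, J56} — violation — fails.
(v) {AwayTeam, Referee} → MatchID: every LHS value maps to a single RHS value — holds.
2 of the 5 dependencies hold.

2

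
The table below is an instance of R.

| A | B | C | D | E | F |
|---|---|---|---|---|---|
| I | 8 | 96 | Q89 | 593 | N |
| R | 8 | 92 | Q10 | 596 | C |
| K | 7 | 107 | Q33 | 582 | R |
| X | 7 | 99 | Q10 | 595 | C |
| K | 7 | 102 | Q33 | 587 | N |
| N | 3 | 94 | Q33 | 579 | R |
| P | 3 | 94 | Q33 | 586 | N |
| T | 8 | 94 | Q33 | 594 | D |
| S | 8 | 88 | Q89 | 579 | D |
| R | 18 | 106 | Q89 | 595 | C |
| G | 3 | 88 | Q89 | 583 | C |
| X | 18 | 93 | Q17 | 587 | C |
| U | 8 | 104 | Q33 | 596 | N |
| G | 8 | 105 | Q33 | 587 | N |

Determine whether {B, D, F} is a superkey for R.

Two distinct rows share (B=8, D=Q33, F=N), so {B, D, F} does not determine every attribute — not a superkey.

No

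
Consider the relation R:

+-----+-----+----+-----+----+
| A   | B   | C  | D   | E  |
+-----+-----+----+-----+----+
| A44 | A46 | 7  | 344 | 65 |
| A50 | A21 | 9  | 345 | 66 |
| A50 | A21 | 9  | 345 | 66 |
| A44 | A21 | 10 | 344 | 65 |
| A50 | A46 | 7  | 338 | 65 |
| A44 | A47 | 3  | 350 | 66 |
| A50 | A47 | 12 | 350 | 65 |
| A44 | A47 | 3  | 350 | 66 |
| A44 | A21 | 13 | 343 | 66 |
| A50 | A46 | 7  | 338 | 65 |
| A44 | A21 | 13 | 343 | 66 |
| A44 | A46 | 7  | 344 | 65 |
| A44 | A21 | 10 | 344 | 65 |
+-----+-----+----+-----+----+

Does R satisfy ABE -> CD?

Yes

(A=A44, B=A46, E=65): 2 rows → {C,D} = (7, 344), (7, 344) ✓
(A=A50, B=A21, E=66): 2 rows → {C,D} = (9, 345), (9, 345) ✓
(A=A44, B=A21, E=65): 2 rows → {C,D} = (10, 344), (10, 344) ✓
(A=A50, B=A46, E=65): 2 rows → {C,D} = (7, 338), (7, 338) ✓
(A=A44, B=A47, E=66): 2 rows → {C,D} = (3, 350), (3, 350) ✓
(A=A50, B=A47, E=65): 1 row → {C,D} = (12, 350) ✓
(A=A44, B=A21, E=66): 2 rows → {C,D} = (13, 343), (13, 343) ✓
Every ABE value is associated with a single CD value, so ABE -> CD holds.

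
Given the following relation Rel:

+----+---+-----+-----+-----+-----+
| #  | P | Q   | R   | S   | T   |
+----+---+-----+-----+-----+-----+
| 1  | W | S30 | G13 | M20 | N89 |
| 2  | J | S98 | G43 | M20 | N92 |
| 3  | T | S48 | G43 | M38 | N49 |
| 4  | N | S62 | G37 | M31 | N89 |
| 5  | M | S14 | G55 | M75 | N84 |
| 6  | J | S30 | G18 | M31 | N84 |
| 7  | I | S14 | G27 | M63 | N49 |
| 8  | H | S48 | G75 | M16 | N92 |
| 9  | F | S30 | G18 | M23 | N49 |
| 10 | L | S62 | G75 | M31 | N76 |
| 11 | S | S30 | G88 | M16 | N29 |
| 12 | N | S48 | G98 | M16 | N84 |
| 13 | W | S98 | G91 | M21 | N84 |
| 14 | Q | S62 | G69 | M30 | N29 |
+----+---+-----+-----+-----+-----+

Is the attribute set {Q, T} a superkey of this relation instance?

Yes

All 14 rows have distinct {Q, T} values, so {Q, T} → (all attributes) holds and {Q, T} is a superkey.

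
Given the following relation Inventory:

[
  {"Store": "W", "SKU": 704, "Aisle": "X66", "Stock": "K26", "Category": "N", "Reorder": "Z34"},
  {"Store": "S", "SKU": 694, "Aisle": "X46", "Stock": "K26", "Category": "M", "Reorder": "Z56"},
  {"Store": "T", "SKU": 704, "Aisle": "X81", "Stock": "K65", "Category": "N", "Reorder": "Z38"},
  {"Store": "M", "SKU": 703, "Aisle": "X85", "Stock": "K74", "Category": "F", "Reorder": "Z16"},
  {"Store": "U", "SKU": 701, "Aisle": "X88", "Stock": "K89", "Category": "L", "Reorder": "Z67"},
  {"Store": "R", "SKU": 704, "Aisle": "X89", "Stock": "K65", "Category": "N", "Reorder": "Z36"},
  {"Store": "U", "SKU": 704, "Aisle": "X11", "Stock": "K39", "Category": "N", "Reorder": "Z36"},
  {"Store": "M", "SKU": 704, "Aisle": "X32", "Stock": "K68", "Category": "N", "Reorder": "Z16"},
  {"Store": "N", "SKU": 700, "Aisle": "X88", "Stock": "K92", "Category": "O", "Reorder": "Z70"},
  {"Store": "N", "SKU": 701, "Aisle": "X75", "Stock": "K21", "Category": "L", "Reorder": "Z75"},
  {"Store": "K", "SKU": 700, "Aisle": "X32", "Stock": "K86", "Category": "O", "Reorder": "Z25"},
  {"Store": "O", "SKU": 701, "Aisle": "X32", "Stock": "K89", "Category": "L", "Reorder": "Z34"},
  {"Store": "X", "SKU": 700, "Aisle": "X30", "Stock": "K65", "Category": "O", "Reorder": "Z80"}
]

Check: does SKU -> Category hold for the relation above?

SKU=704: 5 rows → Category = N, N, N, N, N ✓
SKU=694: 1 row → Category = M ✓
SKU=703: 1 row → Category = F ✓
SKU=701: 3 rows → Category = L, L, L ✓
SKU=700: 3 rows → Category = O, O, O ✓
Every SKU value is associated with a single Category value, so SKU -> Category holds.

Yes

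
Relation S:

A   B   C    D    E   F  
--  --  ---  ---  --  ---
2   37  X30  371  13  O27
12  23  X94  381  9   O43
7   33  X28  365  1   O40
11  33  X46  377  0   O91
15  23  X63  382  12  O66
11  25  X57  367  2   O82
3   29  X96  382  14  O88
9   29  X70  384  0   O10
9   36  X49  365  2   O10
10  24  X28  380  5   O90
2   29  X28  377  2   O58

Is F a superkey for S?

No

Two distinct rows share F=O10, so F does not determine every attribute — not a superkey.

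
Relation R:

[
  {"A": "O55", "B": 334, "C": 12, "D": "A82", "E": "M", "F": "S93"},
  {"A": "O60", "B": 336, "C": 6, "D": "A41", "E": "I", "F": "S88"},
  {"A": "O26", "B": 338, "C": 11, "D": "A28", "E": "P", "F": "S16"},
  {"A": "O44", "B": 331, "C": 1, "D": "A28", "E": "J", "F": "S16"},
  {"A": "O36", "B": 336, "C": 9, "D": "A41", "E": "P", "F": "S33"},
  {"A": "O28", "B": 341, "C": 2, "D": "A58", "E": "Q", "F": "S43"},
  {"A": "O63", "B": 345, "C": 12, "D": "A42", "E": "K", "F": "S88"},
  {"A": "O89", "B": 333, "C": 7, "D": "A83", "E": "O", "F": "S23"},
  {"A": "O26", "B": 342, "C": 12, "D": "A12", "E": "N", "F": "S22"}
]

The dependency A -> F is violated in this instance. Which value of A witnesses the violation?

A=O55: 1 row → F = S93 ✓
A=O60: 1 row → F = S88 ✓
A=O26: 2 rows → F takes values {S16, S22} — violation
A=O44: 1 row → F = S16 ✓
A=O36: 1 row → F = S33 ✓
A=O28: 1 row → F = S43 ✓
A=O63: 1 row → F = S88 ✓
A=O89: 1 row → F = S23 ✓
The only A value with inconsistent F is A=O26.

O26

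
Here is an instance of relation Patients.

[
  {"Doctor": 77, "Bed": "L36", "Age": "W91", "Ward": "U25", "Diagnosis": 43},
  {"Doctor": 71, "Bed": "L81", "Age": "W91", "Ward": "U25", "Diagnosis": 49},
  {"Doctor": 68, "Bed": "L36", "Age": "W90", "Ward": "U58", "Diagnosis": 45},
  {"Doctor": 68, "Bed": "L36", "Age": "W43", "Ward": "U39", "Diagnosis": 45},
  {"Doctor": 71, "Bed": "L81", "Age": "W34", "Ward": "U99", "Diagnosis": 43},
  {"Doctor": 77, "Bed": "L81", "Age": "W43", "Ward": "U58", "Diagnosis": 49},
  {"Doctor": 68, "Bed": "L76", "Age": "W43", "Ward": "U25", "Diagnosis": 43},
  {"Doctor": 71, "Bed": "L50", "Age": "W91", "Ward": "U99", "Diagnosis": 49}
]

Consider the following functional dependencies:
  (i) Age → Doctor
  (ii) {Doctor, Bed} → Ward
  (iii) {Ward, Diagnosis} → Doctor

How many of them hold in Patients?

(i) Age → Doctor: Age=W91: 3 rows → Doctor takes values {77, 71} — violation; Age=W43: 3 rows → Doctor takes values {68, 77} — violation — fails.
(ii) {Doctor, Bed} → Ward: (Doctor=71, Bed=L81): 2 rows → Ward takes values {U25, U99} — violation; (Doctor=68, Bed=L36): 2 rows → Ward takes values {U58, U39} — violation — fails.
(iii) {Ward, Diagnosis} → Doctor: (Ward=U25, Diagnosis=43): 2 rows → Doctor takes values {77, 68} — violation — fails.
None of the 3 dependencies hold.

0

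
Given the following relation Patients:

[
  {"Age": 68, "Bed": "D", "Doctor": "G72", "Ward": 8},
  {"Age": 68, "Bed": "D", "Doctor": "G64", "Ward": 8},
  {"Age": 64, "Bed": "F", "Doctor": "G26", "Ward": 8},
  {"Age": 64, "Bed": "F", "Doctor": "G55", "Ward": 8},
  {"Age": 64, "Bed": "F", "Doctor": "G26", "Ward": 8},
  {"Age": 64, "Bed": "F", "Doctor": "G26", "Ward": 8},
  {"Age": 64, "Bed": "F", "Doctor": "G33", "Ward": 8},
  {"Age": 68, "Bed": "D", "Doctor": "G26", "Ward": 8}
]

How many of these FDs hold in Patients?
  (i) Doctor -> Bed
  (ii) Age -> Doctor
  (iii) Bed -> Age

1

(i) Doctor -> Bed: Doctor=G26: 4 rows → Bed takes values {F, D} — violation — fails.
(ii) Age -> Doctor: Age=68: 3 rows → Doctor takes values {G72, G64, G26} — violation; Age=64: 5 rows → Doctor takes values {G26, G55, G33} — violation — fails.
(iii) Bed -> Age: every LHS value maps to a single RHS value — holds.
1 of the 3 dependencies holds.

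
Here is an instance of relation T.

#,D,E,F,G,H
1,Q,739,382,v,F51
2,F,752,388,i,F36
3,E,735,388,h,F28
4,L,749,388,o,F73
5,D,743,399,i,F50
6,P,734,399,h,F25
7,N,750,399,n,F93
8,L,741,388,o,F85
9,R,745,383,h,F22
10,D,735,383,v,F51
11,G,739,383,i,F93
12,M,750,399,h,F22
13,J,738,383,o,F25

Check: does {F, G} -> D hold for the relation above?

No

(F=382, G=v): row 1 → D = Q ✓
(F=388, G=i): row 2 → D = F ✓
(F=388, G=h): row 3 → D = E ✓
(F=388, G=o): rows 4, 8 → D = L, L ✓
(F=399, G=i): row 5 → D = D ✓
(F=399, G=h): rows 6, 12 → D takes values {P, M} — violation
(F=399, G=n): row 7 → D = N ✓
(F=383, G=h): row 9 → D = R ✓
(F=383, G=v): row 10 → D = D ✓
(F=383, G=i): row 11 → D = G ✓
(F=383, G=o): row 13 → D = J ✓
Two rows agree on {F, G} but differ on D, so {F, G} -> D does not hold.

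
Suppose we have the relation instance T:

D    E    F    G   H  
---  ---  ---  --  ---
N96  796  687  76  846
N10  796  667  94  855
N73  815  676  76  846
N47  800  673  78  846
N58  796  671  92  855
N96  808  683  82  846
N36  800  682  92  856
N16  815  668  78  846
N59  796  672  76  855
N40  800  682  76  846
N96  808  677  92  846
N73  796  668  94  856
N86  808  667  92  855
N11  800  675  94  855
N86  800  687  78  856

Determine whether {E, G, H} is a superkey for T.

All 15 rows have distinct {E, G, H} values, so {E, G, H} → (all attributes) holds and {E, G, H} is a superkey.

Yes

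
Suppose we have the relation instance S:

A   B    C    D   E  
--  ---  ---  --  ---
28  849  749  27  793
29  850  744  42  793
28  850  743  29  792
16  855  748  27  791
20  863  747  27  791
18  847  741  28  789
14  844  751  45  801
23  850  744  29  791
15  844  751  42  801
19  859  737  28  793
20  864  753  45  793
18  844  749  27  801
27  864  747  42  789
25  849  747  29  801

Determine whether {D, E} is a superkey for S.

Two distinct rows share (D=27, E=791), so {D, E} does not determine every attribute — not a superkey.

No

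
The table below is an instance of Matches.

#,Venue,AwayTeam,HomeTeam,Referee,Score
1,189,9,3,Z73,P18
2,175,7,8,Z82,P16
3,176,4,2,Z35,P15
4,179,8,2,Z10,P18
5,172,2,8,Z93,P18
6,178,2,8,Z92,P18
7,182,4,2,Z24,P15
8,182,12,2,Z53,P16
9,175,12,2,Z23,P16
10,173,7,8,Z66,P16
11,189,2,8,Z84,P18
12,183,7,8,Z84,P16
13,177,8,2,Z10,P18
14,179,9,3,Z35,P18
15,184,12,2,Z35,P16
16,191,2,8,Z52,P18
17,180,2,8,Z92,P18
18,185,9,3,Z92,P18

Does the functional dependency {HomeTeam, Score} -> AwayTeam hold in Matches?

Yes

(HomeTeam=3, Score=P18): rows 1, 14, 18 → AwayTeam = 9, 9, 9 ✓
(HomeTeam=8, Score=P16): rows 2, 10, 12 → AwayTeam = 7, 7, 7 ✓
(HomeTeam=2, Score=P15): rows 3, 7 → AwayTeam = 4, 4 ✓
(HomeTeam=2, Score=P18): rows 4, 13 → AwayTeam = 8, 8 ✓
(HomeTeam=8, Score=P18): rows 5, 6, 11, 16, 17 → AwayTeam = 2, 2, 2, 2, 2 ✓
(HomeTeam=2, Score=P16): rows 8, 9, 15 → AwayTeam = 12, 12, 12 ✓
Every {HomeTeam, Score} value is associated with a single AwayTeam value, so {HomeTeam, Score} -> AwayTeam holds.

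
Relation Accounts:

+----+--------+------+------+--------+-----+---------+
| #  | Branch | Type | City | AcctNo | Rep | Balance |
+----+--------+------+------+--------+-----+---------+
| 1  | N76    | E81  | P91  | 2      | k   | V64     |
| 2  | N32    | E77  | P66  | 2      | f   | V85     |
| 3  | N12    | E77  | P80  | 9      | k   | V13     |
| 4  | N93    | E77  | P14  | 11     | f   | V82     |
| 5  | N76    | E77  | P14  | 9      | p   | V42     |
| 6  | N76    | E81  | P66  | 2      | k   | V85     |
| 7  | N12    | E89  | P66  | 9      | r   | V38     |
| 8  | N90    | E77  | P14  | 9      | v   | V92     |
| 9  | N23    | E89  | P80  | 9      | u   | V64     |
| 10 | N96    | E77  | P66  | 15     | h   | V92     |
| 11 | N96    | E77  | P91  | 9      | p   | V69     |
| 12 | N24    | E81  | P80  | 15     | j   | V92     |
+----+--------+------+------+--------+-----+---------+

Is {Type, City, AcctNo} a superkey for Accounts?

Rows 5 and 8 have the same {Type, City, AcctNo} value (Type=E77, City=P14, AcctNo=9) but are distinct tuples, so {Type, City, AcctNo} does not determine every attribute — not a superkey.

No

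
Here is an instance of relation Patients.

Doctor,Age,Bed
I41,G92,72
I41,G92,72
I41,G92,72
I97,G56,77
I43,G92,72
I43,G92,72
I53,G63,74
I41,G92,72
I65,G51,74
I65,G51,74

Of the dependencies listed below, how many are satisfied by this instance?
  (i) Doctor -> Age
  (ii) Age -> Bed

2

(i) Doctor -> Age: every LHS value maps to a single RHS value — holds.
(ii) Age -> Bed: every LHS value maps to a single RHS value — holds.
2 of the 2 dependencies hold.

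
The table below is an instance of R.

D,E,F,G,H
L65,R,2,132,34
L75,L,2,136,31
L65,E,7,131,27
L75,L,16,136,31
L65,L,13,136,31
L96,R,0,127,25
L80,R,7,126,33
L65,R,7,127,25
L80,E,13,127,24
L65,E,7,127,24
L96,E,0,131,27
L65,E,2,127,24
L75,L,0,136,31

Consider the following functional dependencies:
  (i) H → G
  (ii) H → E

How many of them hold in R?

(i) H → G: every LHS value maps to a single RHS value — holds.
(ii) H → E: every LHS value maps to a single RHS value — holds.
2 of the 2 dependencies hold.

2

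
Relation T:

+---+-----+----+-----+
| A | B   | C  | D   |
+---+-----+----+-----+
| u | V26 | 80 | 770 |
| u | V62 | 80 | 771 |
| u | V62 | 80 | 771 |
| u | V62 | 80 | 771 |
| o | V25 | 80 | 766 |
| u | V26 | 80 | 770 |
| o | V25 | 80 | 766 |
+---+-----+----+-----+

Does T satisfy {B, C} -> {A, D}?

(B=V26, C=80): 2 rows → {A,D} = (u, 770), (u, 770) ✓
(B=V62, C=80): 3 rows → {A,D} = (u, 771), (u, 771), (u, 771) ✓
(B=V25, C=80): 2 rows → {A,D} = (o, 766), (o, 766) ✓
Every {B, C} value is associated with a single {A, D} value, so {B, C} -> {A, D} holds.

Yes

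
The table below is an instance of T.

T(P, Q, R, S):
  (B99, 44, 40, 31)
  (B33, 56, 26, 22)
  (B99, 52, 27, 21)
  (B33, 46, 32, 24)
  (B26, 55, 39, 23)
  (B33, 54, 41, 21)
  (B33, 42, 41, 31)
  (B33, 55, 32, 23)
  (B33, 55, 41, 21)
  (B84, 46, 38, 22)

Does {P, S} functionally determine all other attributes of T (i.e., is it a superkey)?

Two distinct rows share (P=B33, S=21), so {P, S} does not determine every attribute — not a superkey.

No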